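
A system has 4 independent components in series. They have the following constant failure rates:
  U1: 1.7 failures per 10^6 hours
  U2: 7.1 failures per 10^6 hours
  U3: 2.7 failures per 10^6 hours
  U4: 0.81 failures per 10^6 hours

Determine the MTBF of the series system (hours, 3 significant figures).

Series of exponential components: λ_sys = Σ λ_i
λ_sys = 0.0000017 + 0.0000071 + 0.0000027 + 0.00000081 = 1.2310e-05 /h
MTBF = 1 / λ_sys = 81200 h

81200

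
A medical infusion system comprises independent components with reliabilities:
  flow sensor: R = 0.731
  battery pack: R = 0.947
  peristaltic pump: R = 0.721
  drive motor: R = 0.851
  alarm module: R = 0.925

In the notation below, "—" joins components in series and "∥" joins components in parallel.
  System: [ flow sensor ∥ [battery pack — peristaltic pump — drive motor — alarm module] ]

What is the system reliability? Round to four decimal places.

Series (battery pack, peristaltic pump, drive motor, and alarm module): 0.947000 × 0.721000 × 0.851000 × 0.925000 = 0.537473
Parallel (flow sensor and [0.537473]): 1 − (1 − 0.731000)(1 − 0.537473) = 0.8756

0.8756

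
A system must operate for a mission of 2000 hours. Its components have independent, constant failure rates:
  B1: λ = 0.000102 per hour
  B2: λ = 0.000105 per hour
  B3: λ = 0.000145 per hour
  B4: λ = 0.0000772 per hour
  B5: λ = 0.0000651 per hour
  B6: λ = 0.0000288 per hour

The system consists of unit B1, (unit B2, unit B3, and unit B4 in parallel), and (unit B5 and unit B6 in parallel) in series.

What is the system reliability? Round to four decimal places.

0.8044

R(B1) = exp(−0.000102 × 2000) = 0.815462
R(B2) = exp(−0.000105 × 2000) = 0.810584
R(B3) = exp(−0.000145 × 2000) = 0.748264
R(B4) = exp(−0.0000772 × 2000) = 0.856929
R(B5) = exp(−0.0000651 × 2000) = 0.877920
R(B6) = exp(−0.0000288 × 2000) = 0.944027
Parallel (B2, B3, and B4): 1 − (1 − 0.810584)(1 − 0.748264)(1 − 0.856929) = 0.993178
Parallel (B5 and B6): 1 − (1 − 0.877920)(1 − 0.944027) = 0.993167
Series (B1, [0.993178], and [0.993167]): 0.815462 × 0.993178 × 0.993167 = 0.8044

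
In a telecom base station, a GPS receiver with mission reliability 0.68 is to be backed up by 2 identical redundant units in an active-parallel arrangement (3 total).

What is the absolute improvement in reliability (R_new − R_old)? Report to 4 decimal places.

R_before = 0.68
R_after = 1 − (1 − 0.68)^3 = 0.9672
ΔR = 0.9672 − 0.68 = 0.2872

0.2872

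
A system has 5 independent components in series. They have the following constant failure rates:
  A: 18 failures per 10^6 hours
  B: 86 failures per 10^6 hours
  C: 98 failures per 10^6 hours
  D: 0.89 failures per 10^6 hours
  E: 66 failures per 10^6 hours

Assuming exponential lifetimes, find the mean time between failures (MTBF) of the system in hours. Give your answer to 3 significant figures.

3720

Series of exponential components: λ_sys = Σ λ_i
λ_sys = 0.000018 + 0.000086 + 0.000098 + 0.00000089 + 0.000066 = 2.6889e-04 /h
MTBF = 1 / λ_sys = 3720 h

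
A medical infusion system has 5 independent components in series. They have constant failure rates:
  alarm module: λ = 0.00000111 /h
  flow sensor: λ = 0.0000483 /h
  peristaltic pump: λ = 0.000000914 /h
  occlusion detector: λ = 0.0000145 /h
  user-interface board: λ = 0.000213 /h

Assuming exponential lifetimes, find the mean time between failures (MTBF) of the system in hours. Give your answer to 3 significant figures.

3600

Series of exponential components: λ_sys = Σ λ_i
λ_sys = 0.00000111 + 0.0000483 + 0.000000914 + 0.0000145 + 0.000213 = 2.7782e-04 /h
MTBF = 1 / λ_sys = 3600 h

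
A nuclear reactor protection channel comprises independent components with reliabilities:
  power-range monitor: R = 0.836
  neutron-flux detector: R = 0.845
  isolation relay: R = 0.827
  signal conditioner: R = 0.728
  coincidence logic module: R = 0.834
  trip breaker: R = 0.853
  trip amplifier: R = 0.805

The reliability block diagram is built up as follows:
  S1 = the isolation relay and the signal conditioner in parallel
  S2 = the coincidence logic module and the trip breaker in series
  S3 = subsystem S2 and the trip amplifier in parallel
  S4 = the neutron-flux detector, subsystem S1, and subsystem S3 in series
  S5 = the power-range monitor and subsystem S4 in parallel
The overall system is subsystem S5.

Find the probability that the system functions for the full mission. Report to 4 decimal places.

0.9606

Parallel (isolation relay and signal conditioner): 1 − (1 − 0.827000)(1 − 0.728000) = 0.952944
Series (coincidence logic module and trip breaker): 0.834000 × 0.853000 = 0.711402
Parallel ([0.711402] and trip amplifier): 1 − (1 − 0.711402)(1 − 0.805000) = 0.943723
Series (neutron-flux detector, [0.952944], and [0.943723]): 0.845000 × 0.952944 × 0.943723 = 0.759921
Parallel (power-range monitor and [0.759921]): 1 − (1 − 0.836000)(1 − 0.759921) = 0.9606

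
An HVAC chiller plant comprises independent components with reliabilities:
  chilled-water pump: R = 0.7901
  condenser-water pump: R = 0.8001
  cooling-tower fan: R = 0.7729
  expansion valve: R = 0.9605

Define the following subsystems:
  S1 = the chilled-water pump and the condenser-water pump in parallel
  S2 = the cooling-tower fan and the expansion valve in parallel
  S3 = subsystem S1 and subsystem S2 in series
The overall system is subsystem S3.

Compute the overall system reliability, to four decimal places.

0.9494

Parallel (chilled-water pump and condenser-water pump): 1 − (1 − 0.790100)(1 − 0.800100) = 0.958041
Parallel (cooling-tower fan and expansion valve): 1 − (1 − 0.772900)(1 − 0.960500) = 0.991030
Series ([0.958041] and [0.991030]): 0.958041 × 0.991030 = 0.9494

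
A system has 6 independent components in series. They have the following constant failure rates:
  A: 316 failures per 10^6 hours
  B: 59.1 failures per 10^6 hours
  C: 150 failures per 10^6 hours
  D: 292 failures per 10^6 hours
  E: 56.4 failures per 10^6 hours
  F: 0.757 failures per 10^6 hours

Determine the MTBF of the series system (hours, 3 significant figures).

Series of exponential components: λ_sys = Σ λ_i
λ_sys = 0.000316 + 0.0000591 + 0.000150 + 0.000292 + 0.0000564 + 0.000000757 = 8.7426e-04 /h
MTBF = 1 / λ_sys = 1140 h

1140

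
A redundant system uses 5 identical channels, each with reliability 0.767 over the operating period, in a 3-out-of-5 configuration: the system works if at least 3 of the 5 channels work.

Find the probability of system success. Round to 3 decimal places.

0.914

R = Σ_{i=3}^{5} C(5,i) p^i (1−p)^{5−i} with p = 0.767
C(5,3)·0.767^3·0.233^2 = 0.24496
C(5,4)·0.767^4·0.233^1 = 0.40319
C(5,5)·0.767^5·0.233^0 = 0.26545
Sum = 0.914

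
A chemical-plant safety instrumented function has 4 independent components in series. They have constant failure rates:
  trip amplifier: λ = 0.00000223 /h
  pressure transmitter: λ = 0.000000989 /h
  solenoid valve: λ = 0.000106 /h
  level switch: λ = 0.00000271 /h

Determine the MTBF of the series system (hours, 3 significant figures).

Series of exponential components: λ_sys = Σ λ_i
λ_sys = 0.00000223 + 0.000000989 + 0.000106 + 0.00000271 = 1.1193e-04 /h
MTBF = 1 / λ_sys = 8930 h

8930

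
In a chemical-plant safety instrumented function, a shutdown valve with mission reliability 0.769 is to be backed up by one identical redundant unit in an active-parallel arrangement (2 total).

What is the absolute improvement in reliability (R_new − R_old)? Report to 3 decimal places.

R_before = 0.769
R_after = 1 − (1 − 0.769)^2 = 0.947
ΔR = 0.947 − 0.769 = 0.178

0.178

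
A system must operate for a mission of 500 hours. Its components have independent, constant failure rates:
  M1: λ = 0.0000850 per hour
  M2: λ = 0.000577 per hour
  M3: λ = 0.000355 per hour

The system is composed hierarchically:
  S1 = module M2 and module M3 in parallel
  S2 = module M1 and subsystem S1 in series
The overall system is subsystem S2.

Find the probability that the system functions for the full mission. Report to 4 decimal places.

R(M1) = exp(−0.0000850 × 500) = 0.958390
R(M2) = exp(−0.000577 × 500) = 0.749387
R(M3) = exp(−0.000355 × 500) = 0.837361
Parallel (M2 and M3): 1 − (1 − 0.749387)(1 − 0.837361) = 0.959241
Series (M1 and [0.959241]): 0.958390 × 0.959241 = 0.9193

0.9193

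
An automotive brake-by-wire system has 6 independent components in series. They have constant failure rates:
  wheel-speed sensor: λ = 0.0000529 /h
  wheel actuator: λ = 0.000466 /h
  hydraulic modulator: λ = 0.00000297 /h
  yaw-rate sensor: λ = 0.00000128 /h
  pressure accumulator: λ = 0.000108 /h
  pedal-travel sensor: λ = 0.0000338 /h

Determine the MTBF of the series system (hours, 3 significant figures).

1500

Series of exponential components: λ_sys = Σ λ_i
λ_sys = 0.0000529 + 0.000466 + 0.00000297 + 0.00000128 + 0.000108 + 0.0000338 = 6.6495e-04 /h
MTBF = 1 / λ_sys = 1500 h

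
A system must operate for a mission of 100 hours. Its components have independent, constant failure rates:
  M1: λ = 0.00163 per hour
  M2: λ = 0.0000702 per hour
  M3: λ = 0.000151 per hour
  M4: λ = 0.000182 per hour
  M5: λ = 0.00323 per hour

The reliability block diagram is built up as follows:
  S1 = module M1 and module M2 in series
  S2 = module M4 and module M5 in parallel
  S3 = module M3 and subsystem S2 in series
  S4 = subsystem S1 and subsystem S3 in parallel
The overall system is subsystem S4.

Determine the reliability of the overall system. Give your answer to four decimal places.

0.9969

R(M1) = exp(−0.00163 × 100) = 0.849591
R(M2) = exp(−0.0000702 × 100) = 0.993005
R(M3) = exp(−0.000151 × 100) = 0.985013
R(M4) = exp(−0.000182 × 100) = 0.981965
R(M5) = exp(−0.00323 × 100) = 0.723974
Series (M1 and M2): 0.849591 × 0.993005 = 0.843648
Parallel (M4 and M5): 1 − (1 − 0.981965)(1 − 0.723974) = 0.995022
Series (M3 and [0.995022]): 0.985013 × 0.995022 = 0.980110
Parallel ([0.843648] and [0.980110]): 1 − (1 − 0.843648)(1 − 0.980110) = 0.9969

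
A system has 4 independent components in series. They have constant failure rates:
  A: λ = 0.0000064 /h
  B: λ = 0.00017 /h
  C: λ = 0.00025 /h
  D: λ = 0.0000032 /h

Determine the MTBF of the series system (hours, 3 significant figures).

2330

Series of exponential components: λ_sys = Σ λ_i
λ_sys = 0.0000064 + 0.00017 + 0.00025 + 0.0000032 = 4.2960e-04 /h
MTBF = 1 / λ_sys = 2330 h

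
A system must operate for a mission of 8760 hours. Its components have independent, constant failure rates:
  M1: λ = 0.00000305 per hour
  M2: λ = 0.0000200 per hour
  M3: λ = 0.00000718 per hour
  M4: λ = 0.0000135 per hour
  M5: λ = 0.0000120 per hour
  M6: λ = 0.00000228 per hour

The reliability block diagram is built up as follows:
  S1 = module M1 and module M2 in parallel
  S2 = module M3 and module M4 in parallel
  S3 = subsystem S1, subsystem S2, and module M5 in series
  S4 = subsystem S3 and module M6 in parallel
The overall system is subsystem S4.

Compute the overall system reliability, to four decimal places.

0.9978

R(M1) = exp(−0.00000305 × 8760) = 0.973636
R(M2) = exp(−0.0000200 × 8760) = 0.839289
R(M3) = exp(−0.00000718 × 8760) = 0.939040
R(M4) = exp(−0.0000135 × 8760) = 0.888465
R(M5) = exp(−0.0000120 × 8760) = 0.900216
R(M6) = exp(−0.00000228 × 8760) = 0.980225
Parallel (M1 and M2): 1 − (1 − 0.973636)(1 − 0.839289) = 0.995763
Parallel (M3 and M4): 1 − (1 − 0.939040)(1 − 0.888465) = 0.993201
Series ([0.995763], [0.993201], and M5): 0.995763 × 0.993201 × 0.900216 = 0.890307
Parallel ([0.890307] and M6): 1 − (1 − 0.890307)(1 − 0.980225) = 0.9978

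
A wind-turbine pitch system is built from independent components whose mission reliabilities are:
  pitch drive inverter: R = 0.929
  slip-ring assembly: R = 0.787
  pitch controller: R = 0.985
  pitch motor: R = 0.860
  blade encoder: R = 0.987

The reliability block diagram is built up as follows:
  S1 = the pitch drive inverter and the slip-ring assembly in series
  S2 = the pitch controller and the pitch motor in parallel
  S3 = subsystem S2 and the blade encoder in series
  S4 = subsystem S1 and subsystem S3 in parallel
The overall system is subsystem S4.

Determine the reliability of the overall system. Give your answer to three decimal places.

0.996

Series (pitch drive inverter and slip-ring assembly): 0.92900 × 0.78700 = 0.73112
Parallel (pitch controller and pitch motor): 1 − (1 − 0.98500)(1 − 0.86000) = 0.99790
Series ([0.99790] and blade encoder): 0.99790 × 0.98700 = 0.98493
Parallel ([0.73112] and [0.98493]): 1 − (1 − 0.73112)(1 − 0.98493) = 0.996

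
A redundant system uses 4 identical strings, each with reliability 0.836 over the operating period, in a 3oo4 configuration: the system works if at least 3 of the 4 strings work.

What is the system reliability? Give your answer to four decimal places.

R = Σ_{i=3}^{4} C(4,i) p^i (1−p)^{4−i} with p = 0.836
C(4,3)·0.836^3·0.164^1 = 0.383286
C(4,4)·0.836^4·0.164^0 = 0.488456
Sum = 0.8717

0.8717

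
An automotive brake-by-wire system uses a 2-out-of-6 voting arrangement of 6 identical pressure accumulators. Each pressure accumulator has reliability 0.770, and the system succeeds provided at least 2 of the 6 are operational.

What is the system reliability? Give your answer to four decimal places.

0.9969

R = Σ_{i=2}^{6} C(6,i) p^i (1−p)^{6−i} with p = 0.770
C(6,2)·0.770^2·0.230^4 = 0.024888
C(6,3)·0.770^3·0.230^3 = 0.111093
C(6,4)·0.770^4·0.230^2 = 0.278939
C(6,5)·0.770^5·0.230^1 = 0.373536
C(6,6)·0.770^6·0.230^0 = 0.208422
Sum = 0.9969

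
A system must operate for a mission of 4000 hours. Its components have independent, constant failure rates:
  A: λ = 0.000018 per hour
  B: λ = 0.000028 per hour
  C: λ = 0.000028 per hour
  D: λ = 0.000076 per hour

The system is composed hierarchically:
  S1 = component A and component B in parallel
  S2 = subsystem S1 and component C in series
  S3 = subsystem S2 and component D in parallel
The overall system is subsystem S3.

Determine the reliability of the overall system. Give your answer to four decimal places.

0.9705

R(A) = exp(−0.000018 × 4000) = 0.930531
R(B) = exp(−0.000028 × 4000) = 0.894044
R(C) = exp(−0.000028 × 4000) = 0.894044
R(D) = exp(−0.000076 × 4000) = 0.737861
Parallel (A and B): 1 − (1 − 0.930531)(1 − 0.894044) = 0.992639
Series ([0.992639] and C): 0.992639 × 0.894044 = 0.887463
Parallel ([0.887463] and D): 1 − (1 − 0.887463)(1 − 0.737861) = 0.9705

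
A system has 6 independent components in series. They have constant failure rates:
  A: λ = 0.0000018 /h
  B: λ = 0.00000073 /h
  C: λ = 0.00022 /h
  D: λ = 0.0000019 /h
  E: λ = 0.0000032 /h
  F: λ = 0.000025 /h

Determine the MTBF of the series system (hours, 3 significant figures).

Series of exponential components: λ_sys = Σ λ_i
λ_sys = 0.0000018 + 0.00000073 + 0.00022 + 0.0000019 + 0.0000032 + 0.000025 = 2.5263e-04 /h
MTBF = 1 / λ_sys = 3960 h

3960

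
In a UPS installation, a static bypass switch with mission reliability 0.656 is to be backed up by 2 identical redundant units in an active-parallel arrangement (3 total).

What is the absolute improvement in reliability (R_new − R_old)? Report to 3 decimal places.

0.303

R_before = 0.656
R_after = 1 − (1 − 0.656)^3 = 0.959
ΔR = 0.959 − 0.656 = 0.303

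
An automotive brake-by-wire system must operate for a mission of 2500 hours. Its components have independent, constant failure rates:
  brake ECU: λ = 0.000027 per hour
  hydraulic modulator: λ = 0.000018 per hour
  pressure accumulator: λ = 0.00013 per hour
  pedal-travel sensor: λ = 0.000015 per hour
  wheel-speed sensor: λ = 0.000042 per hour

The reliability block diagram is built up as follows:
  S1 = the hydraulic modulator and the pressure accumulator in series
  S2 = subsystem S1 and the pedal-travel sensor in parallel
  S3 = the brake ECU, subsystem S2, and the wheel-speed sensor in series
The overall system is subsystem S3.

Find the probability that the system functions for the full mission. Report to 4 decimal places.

R(brake ECU) = exp(−0.000027 × 2500) = 0.934728
R(hydraulic modulator) = exp(−0.000018 × 2500) = 0.955997
R(pressure accumulator) = exp(−0.00013 × 2500) = 0.722527
R(pedal-travel sensor) = exp(−0.000015 × 2500) = 0.963194
R(wheel-speed sensor) = exp(−0.000042 × 2500) = 0.900325
Series (hydraulic modulator and pressure accumulator): 0.955997 × 0.722527 = 0.690734
Parallel ([0.690734] and pedal-travel sensor): 1 − (1 − 0.690734)(1 − 0.963194) = 0.988617
Series (brake ECU, [0.988617], and wheel-speed sensor): 0.934728 × 0.988617 × 0.900325 = 0.8320

0.8320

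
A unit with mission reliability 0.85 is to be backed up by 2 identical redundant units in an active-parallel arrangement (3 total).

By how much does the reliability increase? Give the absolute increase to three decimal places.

0.147

R_before = 0.85
R_after = 1 − (1 − 0.85)^3 = 0.997
ΔR = 0.997 − 0.85 = 0.147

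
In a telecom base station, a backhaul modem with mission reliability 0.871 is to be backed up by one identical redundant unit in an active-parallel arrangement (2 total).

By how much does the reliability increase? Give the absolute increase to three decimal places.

R_before = 0.871
R_after = 1 − (1 − 0.871)^2 = 0.983
ΔR = 0.983 − 0.871 = 0.112

0.112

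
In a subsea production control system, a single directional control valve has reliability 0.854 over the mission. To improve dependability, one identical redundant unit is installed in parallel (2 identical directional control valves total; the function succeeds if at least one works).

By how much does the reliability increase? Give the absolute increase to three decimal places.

0.125

R_before = 0.854
R_after = 1 − (1 − 0.854)^2 = 0.979
ΔR = 0.979 − 0.854 = 0.125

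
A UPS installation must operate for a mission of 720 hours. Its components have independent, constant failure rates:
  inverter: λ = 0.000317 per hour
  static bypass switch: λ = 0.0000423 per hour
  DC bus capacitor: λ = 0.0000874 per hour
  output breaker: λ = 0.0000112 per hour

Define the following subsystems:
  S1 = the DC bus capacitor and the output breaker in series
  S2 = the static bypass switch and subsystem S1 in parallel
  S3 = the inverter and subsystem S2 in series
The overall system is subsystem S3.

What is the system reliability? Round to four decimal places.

0.7943

R(inverter) = exp(−0.000317 × 720) = 0.795933
R(static bypass switch) = exp(−0.0000423 × 720) = 0.970003
R(DC bus capacitor) = exp(−0.0000874 × 720) = 0.939011
R(output breaker) = exp(−0.0000112 × 720) = 0.991968
Series (DC bus capacitor and output breaker): 0.939011 × 0.991968 = 0.931469
Parallel (static bypass switch and [0.931469]): 1 − (1 − 0.970003)(1 − 0.931469) = 0.997944
Series (inverter and [0.997944]): 0.795933 × 0.997944 = 0.7943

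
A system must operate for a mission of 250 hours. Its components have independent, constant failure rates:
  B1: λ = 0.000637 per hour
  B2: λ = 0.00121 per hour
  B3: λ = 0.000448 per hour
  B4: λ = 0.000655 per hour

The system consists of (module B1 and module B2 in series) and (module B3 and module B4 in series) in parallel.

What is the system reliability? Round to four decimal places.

0.9109

R(B1) = exp(−0.000637 × 250) = 0.852783
R(B2) = exp(−0.00121 × 250) = 0.738968
R(B3) = exp(−0.000448 × 250) = 0.894044
R(B4) = exp(−0.000655 × 250) = 0.848954
Series (B1 and B2): 0.852783 × 0.738968 = 0.630179
Series (B3 and B4): 0.894044 × 0.848954 = 0.759002
Parallel ([0.630179] and [0.759002]): 1 − (1 − 0.630179)(1 − 0.759002) = 0.9109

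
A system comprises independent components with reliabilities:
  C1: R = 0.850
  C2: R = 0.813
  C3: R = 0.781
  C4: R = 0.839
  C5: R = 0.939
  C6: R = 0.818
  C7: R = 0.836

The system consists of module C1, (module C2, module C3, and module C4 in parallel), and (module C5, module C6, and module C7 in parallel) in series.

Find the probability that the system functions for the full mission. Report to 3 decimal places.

0.843

Parallel (C2, C3, and C4): 1 − (1 − 0.81300)(1 − 0.78100)(1 − 0.83900) = 0.99341
Parallel (C5, C6, and C7): 1 − (1 − 0.93900)(1 − 0.81800)(1 − 0.83600) = 0.99818
Series (C1, [0.99341], and [0.99818]): 0.85000 × 0.99341 × 0.99818 = 0.843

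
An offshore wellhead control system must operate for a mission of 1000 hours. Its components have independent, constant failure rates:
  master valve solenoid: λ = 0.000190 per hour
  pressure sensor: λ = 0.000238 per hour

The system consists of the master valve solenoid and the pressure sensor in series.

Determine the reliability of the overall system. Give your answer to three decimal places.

0.652

R(master valve solenoid) = exp(−0.000190 × 1000) = 0.82696
R(pressure sensor) = exp(−0.000238 × 1000) = 0.78820
Series (master valve solenoid and pressure sensor): 0.82696 × 0.78820 = 0.652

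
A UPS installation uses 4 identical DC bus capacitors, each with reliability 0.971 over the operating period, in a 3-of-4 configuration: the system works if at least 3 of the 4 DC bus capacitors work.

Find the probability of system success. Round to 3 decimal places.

0.995

R = Σ_{i=3}^{4} C(4,i) p^i (1−p)^{4−i} with p = 0.971
C(4,3)·0.971^3·0.029^1 = 0.10620
C(4,4)·0.971^4·0.029^0 = 0.88895
Sum = 0.995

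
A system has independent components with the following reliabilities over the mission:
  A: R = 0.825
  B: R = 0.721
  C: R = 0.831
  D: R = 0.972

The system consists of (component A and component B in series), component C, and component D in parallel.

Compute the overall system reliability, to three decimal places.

0.998

Series (A and B): 0.82500 × 0.72100 = 0.59483
Parallel ([0.59483], C, and D): 1 − (1 − 0.59483)(1 − 0.83100)(1 − 0.97200) = 0.998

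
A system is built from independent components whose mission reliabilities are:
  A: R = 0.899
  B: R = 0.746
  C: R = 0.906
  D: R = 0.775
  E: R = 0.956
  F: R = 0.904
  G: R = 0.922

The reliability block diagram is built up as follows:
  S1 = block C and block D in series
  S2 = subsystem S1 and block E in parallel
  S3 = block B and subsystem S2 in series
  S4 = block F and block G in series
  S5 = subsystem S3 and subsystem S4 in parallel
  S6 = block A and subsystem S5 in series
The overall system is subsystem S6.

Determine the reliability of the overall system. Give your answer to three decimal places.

0.860

Series (C and D): 0.90600 × 0.77500 = 0.70215
Parallel ([0.70215] and E): 1 − (1 − 0.70215)(1 − 0.95600) = 0.98689
Series (B and [0.98689]): 0.74600 × 0.98689 = 0.73622
Series (F and G): 0.90400 × 0.92200 = 0.83349
Parallel ([0.73622] and [0.83349]): 1 − (1 − 0.73622)(1 − 0.83349) = 0.95608
Series (A and [0.95608]): 0.89900 × 0.95608 = 0.860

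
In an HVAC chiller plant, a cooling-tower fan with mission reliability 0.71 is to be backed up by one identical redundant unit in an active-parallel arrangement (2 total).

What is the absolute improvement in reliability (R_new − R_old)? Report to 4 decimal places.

0.2059

R_before = 0.71
R_after = 1 − (1 − 0.71)^2 = 0.9159
ΔR = 0.9159 − 0.71 = 0.2059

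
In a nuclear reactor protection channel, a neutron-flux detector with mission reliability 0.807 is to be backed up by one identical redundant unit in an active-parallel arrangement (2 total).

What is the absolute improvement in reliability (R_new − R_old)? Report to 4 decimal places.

0.1558

R_before = 0.807
R_after = 1 − (1 − 0.807)^2 = 0.9628
ΔR = 0.9628 − 0.807 = 0.1558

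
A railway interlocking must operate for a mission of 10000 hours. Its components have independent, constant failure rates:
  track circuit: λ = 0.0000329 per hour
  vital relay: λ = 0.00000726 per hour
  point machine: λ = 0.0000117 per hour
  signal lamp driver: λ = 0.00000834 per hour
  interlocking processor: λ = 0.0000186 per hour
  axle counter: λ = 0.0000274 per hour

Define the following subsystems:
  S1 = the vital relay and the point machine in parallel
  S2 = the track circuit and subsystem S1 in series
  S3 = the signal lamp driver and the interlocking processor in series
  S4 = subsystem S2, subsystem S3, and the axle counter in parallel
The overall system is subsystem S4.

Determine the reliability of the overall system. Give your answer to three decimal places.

R(track circuit) = exp(−0.0000329 × 10000) = 0.71964
R(vital relay) = exp(−0.00000726 × 10000) = 0.92997
R(point machine) = exp(−0.0000117 × 10000) = 0.88959
R(signal lamp driver) = exp(−0.00000834 × 10000) = 0.91998
R(interlocking processor) = exp(−0.0000186 × 10000) = 0.83027
R(axle counter) = exp(−0.0000274 × 10000) = 0.76033
Parallel (vital relay and point machine): 1 − (1 − 0.92997)(1 − 0.88959) = 0.99227
Series (track circuit and [0.99227]): 0.71964 × 0.99227 = 0.71408
Series (signal lamp driver and interlocking processor): 0.91998 × 0.83027 = 0.76383
Parallel ([0.71408], [0.76383], and axle counter): 1 − (1 − 0.71408)(1 − 0.76383)(1 − 0.76033) = 0.984

0.984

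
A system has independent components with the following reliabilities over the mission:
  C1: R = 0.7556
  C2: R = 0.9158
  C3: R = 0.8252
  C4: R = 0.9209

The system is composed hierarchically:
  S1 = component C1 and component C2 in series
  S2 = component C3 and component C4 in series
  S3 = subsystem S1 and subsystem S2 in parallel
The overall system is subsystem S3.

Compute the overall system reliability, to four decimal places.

0.9261

Series (C1 and C2): 0.755600 × 0.915800 = 0.691978
Series (C3 and C4): 0.825200 × 0.920900 = 0.759927
Parallel ([0.691978] and [0.759927]): 1 − (1 − 0.691978)(1 − 0.759927) = 0.9261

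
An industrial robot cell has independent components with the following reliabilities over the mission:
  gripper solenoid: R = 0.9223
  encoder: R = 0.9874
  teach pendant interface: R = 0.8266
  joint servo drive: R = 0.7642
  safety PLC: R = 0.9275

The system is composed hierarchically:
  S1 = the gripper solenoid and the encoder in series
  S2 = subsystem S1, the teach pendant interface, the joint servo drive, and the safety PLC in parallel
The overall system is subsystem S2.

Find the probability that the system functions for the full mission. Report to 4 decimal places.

Series (gripper solenoid and encoder): 0.922300 × 0.987400 = 0.910679
Parallel ([0.910679], teach pendant interface, joint servo drive, and safety PLC): 1 − (1 − 0.910679)(1 − 0.826600)(1 − 0.764200)(1 − 0.927500) = 0.9997

0.9997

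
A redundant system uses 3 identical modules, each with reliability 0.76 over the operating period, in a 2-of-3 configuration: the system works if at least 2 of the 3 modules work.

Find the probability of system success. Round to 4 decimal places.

0.8548

R = Σ_{i=2}^{3} C(3,i) p^i (1−p)^{3−i} with p = 0.76
C(3,2)·0.76^2·0.24^1 = 0.415872
C(3,3)·0.76^3·0.24^0 = 0.438976
Sum = 0.8548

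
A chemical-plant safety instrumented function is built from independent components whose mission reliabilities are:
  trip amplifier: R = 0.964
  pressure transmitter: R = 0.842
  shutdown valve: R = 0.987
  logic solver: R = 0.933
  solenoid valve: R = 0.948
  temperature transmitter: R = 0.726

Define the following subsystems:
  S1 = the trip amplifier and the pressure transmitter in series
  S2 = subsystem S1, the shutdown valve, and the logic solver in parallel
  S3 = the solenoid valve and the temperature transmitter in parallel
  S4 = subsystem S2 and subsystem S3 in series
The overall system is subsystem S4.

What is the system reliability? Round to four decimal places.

0.9856

Series (trip amplifier and pressure transmitter): 0.964000 × 0.842000 = 0.811688
Parallel ([0.811688], shutdown valve, and logic solver): 1 − (1 − 0.811688)(1 − 0.987000)(1 − 0.933000) = 0.999836
Parallel (solenoid valve and temperature transmitter): 1 − (1 − 0.948000)(1 − 0.726000) = 0.985752
Series ([0.999836] and [0.985752]): 0.999836 × 0.985752 = 0.9856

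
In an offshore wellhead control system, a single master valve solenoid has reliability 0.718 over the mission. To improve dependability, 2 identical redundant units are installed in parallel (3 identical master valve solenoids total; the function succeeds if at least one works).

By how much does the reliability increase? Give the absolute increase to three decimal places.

0.260

R_before = 0.718
R_after = 1 − (1 − 0.718)^3 = 0.978
ΔR = 0.978 − 0.718 = 0.260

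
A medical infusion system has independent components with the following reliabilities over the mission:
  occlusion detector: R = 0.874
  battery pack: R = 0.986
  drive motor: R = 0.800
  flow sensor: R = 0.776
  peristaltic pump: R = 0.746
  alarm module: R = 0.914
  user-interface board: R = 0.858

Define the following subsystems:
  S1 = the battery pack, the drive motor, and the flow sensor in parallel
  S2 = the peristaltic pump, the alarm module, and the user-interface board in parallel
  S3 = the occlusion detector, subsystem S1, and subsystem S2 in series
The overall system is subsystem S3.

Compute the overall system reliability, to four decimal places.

Parallel (battery pack, drive motor, and flow sensor): 1 − (1 − 0.986000)(1 − 0.800000)(1 − 0.776000) = 0.999373
Parallel (peristaltic pump, alarm module, and user-interface board): 1 − (1 − 0.746000)(1 − 0.914000)(1 − 0.858000) = 0.996898
Series (occlusion detector, [0.999373], and [0.996898]): 0.874000 × 0.999373 × 0.996898 = 0.8707

0.8707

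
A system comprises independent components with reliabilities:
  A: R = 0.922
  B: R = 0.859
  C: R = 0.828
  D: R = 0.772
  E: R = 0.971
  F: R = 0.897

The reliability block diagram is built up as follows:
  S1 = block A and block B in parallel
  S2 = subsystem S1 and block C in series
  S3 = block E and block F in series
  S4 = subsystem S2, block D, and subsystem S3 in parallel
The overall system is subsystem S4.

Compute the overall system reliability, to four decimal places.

0.9947

Parallel (A and B): 1 − (1 − 0.922000)(1 − 0.859000) = 0.989002
Series ([0.989002] and C): 0.989002 × 0.828000 = 0.818894
Series (E and F): 0.971000 × 0.897000 = 0.870987
Parallel ([0.818894], D, and [0.870987]): 1 − (1 − 0.818894)(1 − 0.772000)(1 − 0.870987) = 0.9947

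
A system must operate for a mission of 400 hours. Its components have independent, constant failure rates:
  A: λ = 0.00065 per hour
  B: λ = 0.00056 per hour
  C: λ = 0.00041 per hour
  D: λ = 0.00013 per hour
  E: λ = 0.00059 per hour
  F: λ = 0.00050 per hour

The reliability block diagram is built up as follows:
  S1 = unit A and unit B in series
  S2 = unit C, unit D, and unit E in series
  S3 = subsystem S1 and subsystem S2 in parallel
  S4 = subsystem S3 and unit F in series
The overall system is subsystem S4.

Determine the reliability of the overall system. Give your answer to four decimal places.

0.7045

R(A) = exp(−0.00065 × 400) = 0.771052
R(B) = exp(−0.00056 × 400) = 0.799315
R(C) = exp(−0.00041 × 400) = 0.848742
R(D) = exp(−0.00013 × 400) = 0.949329
R(E) = exp(−0.00059 × 400) = 0.789781
R(F) = exp(−0.00050 × 400) = 0.818731
Series (A and B): 0.771052 × 0.799315 = 0.616313
Series (C, D, and E): 0.848742 × 0.949329 × 0.789781 = 0.636355
Parallel ([0.616313] and [0.636355]): 1 − (1 − 0.616313)(1 − 0.636355) = 0.860474
Series ([0.860474] and F): 0.860474 × 0.818731 = 0.7045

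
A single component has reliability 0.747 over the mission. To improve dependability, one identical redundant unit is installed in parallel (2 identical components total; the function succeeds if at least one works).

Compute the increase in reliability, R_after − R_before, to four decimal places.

0.1890

R_before = 0.747
R_after = 1 − (1 − 0.747)^2 = 0.9360
ΔR = 0.9360 − 0.747 = 0.1890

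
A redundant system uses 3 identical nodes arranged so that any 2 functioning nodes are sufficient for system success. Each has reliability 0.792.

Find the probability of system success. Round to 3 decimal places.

0.888

R = Σ_{i=2}^{3} C(3,i) p^i (1−p)^{3−i} with p = 0.792
C(3,2)·0.792^2·0.208^1 = 0.39141
C(3,3)·0.792^3·0.208^0 = 0.49679
Sum = 0.888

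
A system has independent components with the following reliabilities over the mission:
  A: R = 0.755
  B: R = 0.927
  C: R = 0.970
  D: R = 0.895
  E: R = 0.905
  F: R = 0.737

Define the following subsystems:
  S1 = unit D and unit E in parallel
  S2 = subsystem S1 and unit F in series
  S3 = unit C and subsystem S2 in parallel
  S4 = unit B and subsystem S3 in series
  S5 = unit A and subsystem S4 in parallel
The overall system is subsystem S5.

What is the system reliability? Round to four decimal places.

Parallel (D and E): 1 − (1 − 0.895000)(1 − 0.905000) = 0.990025
Series ([0.990025] and F): 0.990025 × 0.737000 = 0.729648
Parallel (C and [0.729648]): 1 − (1 − 0.970000)(1 − 0.729648) = 0.991889
Series (B and [0.991889]): 0.927000 × 0.991889 = 0.919481
Parallel (A and [0.919481]): 1 − (1 − 0.755000)(1 − 0.919481) = 0.9803

0.9803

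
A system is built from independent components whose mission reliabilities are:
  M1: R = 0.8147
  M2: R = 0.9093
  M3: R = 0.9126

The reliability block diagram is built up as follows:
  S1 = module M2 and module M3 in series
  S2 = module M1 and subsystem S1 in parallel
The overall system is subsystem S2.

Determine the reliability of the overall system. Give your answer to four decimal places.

Series (M2 and M3): 0.909300 × 0.912600 = 0.829827
Parallel (M1 and [0.829827]): 1 − (1 − 0.814700)(1 − 0.829827) = 0.9685

0.9685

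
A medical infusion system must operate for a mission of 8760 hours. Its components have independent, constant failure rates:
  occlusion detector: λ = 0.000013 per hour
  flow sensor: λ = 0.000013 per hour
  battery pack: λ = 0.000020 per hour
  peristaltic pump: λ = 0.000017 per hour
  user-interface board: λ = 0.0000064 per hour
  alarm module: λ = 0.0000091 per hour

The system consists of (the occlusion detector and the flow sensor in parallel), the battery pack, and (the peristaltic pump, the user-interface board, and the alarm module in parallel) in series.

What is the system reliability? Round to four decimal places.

R(occlusion detector) = exp(−0.000013 × 8760) = 0.892365
R(flow sensor) = exp(−0.000013 × 8760) = 0.892365
R(battery pack) = exp(−0.000020 × 8760) = 0.839289
R(peristaltic pump) = exp(−0.000017 × 8760) = 0.861638
R(user-interface board) = exp(−0.0000064 × 8760) = 0.945479
R(alarm module) = exp(−0.0000091 × 8760) = 0.923379
Parallel (occlusion detector and flow sensor): 1 − (1 − 0.892365)(1 − 0.892365) = 0.988415
Parallel (peristaltic pump, user-interface board, and alarm module): 1 − (1 − 0.861638)(1 − 0.945479)(1 − 0.923379) = 0.999422
Series ([0.988415], battery pack, and [0.999422]): 0.988415 × 0.839289 × 0.999422 = 0.8291

0.8291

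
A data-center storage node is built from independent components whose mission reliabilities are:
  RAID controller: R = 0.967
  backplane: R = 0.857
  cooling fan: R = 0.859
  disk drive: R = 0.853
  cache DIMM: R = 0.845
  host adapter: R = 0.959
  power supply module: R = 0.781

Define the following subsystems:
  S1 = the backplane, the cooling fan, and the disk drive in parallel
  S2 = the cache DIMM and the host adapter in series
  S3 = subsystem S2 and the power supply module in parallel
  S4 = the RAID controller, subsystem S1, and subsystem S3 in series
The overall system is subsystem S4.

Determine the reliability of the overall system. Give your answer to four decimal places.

0.9241

Parallel (backplane, cooling fan, and disk drive): 1 − (1 − 0.857000)(1 − 0.859000)(1 − 0.853000) = 0.997036
Series (cache DIMM and host adapter): 0.845000 × 0.959000 = 0.810355
Parallel ([0.810355] and power supply module): 1 − (1 − 0.810355)(1 − 0.781000) = 0.958468
Series (RAID controller, [0.997036], and [0.958468]): 0.967000 × 0.997036 × 0.958468 = 0.9241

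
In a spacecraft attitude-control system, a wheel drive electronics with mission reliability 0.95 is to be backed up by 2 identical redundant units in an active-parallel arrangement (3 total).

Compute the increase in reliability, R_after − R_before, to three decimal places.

0.050

R_before = 0.95
R_after = 1 − (1 − 0.95)^3 = 1.000
ΔR = 1.000 − 0.95 = 0.050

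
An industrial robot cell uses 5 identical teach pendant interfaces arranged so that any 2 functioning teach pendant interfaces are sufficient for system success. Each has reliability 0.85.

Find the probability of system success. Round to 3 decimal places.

0.998

R = Σ_{i=2}^{5} C(5,i) p^i (1−p)^{5−i} with p = 0.85
C(5,2)·0.85^2·0.15^3 = 0.02438
C(5,3)·0.85^3·0.15^2 = 0.13818
C(5,4)·0.85^4·0.15^1 = 0.39150
C(5,5)·0.85^5·0.15^0 = 0.44371
Sum = 0.998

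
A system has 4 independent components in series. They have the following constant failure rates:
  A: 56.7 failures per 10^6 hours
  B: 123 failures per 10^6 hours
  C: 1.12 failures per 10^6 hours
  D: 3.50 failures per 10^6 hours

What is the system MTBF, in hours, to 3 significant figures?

5430

Series of exponential components: λ_sys = Σ λ_i
λ_sys = 0.0000567 + 0.000123 + 0.00000112 + 0.00000350 = 1.8432e-04 /h
MTBF = 1 / λ_sys = 5430 h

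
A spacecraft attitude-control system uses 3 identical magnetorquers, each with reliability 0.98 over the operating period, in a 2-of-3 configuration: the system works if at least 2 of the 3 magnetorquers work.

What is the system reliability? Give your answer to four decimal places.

R = Σ_{i=2}^{3} C(3,i) p^i (1−p)^{3−i} with p = 0.98
C(3,2)·0.98^2·0.02^1 = 0.057624
C(3,3)·0.98^3·0.02^0 = 0.941192
Sum = 0.9988

0.9988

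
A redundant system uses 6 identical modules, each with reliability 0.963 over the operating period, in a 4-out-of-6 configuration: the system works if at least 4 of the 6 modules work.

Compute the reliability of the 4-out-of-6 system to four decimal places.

R = Σ_{i=4}^{6} C(6,i) p^i (1−p)^{6−i} with p = 0.963
C(6,4)·0.963^4·0.037^2 = 0.017660
C(6,5)·0.963^5·0.037^1 = 0.183859
C(6,6)·0.963^6·0.037^0 = 0.797550
Sum = 0.9991

0.9991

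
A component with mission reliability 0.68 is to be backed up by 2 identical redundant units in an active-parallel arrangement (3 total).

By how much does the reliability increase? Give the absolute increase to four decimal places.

0.2872

R_before = 0.68
R_after = 1 − (1 − 0.68)^3 = 0.9672
ΔR = 0.9672 − 0.68 = 0.2872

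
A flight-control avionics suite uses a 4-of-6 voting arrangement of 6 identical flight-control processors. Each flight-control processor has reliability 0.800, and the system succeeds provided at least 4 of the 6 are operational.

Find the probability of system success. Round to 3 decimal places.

R = Σ_{i=4}^{6} C(6,i) p^i (1−p)^{6−i} with p = 0.800
C(6,4)·0.800^4·0.200^2 = 0.24576
C(6,5)·0.800^5·0.200^1 = 0.39322
C(6,6)·0.800^6·0.200^0 = 0.26214
Sum = 0.901

0.901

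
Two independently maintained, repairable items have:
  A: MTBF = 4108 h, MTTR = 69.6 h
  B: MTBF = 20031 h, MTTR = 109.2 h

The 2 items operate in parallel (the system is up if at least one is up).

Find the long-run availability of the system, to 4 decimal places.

0.9999

A(A) = MTBF/(MTBF+MTTR) = 4108/(4108+69.6) = 0.983340
A(B) = MTBF/(MTBF+MTTR) = 20031/(20031+109.2) = 0.994578
Parallel availability: 1 − (1 − 0.983340)(1 − 0.994578) = 0.9999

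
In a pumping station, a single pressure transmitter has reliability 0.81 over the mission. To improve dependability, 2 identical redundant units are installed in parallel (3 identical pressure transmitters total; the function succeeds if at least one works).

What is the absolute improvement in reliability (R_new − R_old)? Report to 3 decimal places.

R_before = 0.81
R_after = 1 − (1 − 0.81)^3 = 0.993
ΔR = 0.993 − 0.81 = 0.183

0.183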